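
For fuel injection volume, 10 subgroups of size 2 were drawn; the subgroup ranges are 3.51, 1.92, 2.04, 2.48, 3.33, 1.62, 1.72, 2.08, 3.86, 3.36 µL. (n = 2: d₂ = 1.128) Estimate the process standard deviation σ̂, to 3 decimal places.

R̄ = (3.51 + 1.92 + 2.04 + 2.48 + 3.33 + 1.62 + 1.72 + 2.08 + 3.86 + 3.36) / 10 = 2.5920
σ̂ = R̄ / d₂ = 2.5920 / 1.128 = 2.2979

2.298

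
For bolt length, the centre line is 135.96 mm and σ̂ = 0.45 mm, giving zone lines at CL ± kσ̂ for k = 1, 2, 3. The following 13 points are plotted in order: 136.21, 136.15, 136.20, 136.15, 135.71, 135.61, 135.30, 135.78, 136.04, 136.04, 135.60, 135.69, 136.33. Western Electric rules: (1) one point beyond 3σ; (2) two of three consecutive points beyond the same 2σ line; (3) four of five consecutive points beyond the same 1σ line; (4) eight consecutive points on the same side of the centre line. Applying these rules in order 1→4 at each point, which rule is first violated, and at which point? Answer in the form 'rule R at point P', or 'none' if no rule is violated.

none

Zone of each point (C = within 1σ̂, B = 1σ̂–2σ̂, A = 2σ̂–3σ̂, * = beyond 3σ̂; sign = side of CL): 1:+C, 2:+C, 3:+C, 4:+C, 5:-C, 6:-C, 7:-B, 8:-C, 9:+C, 10:+C, 11:-C, 12:-C, 13:+C
No rule fires across all 13 points.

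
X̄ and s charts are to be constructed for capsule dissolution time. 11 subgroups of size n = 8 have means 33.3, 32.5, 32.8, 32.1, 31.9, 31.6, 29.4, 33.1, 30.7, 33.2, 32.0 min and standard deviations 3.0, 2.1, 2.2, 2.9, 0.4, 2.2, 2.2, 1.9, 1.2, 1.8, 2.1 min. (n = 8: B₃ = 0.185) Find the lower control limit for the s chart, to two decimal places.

0.37

s̄ = (3.0 + 2.1 + 2.2 + 2.9 + 0.4 + 2.2 + 2.2 + 1.9 + 1.2 + 1.8 + 2.1) / 11 = 2.0000
LCL_s = B₃·s̄ = 0.185 × 2.0000 = 0.3700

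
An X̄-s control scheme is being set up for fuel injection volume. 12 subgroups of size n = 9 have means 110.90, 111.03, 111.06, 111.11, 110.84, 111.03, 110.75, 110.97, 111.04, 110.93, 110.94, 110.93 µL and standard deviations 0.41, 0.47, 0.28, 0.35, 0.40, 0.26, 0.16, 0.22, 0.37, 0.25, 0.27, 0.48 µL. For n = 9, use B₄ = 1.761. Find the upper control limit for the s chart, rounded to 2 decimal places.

s̄ = (0.41 + 0.47 + 0.28 + 0.35 + 0.40 + 0.26 + 0.16 + 0.22 + 0.37 + 0.25 + 0.27 + 0.48) / 12 = 0.3267
UCL_s = B₄·s̄ = 1.761 × 0.3267 = 0.5753

0.58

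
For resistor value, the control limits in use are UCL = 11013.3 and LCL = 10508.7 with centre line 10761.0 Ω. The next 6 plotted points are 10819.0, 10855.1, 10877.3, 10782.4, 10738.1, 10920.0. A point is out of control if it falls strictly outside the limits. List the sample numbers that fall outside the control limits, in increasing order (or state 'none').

none

All 6 points lie within [10508.7, 11013.3].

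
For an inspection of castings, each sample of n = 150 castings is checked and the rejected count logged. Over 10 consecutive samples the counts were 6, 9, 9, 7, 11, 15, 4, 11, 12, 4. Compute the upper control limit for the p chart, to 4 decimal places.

0.1162

p̄ = Σdᵢ / (k·n) = 88 / (10 × 150) = 0.05867
UCL = p̄ + 3·√(p̄(1−p̄)/n) = 0.05867 + 3 × √(0.05867×0.94133/150) = 0.05867 + 3 × 0.01919 = 0.11623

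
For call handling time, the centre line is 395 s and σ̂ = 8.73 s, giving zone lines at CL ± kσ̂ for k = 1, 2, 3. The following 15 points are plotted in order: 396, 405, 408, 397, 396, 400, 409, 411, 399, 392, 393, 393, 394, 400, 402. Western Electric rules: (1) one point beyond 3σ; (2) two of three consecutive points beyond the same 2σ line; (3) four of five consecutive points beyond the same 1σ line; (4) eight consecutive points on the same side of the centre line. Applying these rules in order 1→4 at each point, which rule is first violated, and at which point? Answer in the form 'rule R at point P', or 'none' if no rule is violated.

Zone of each point (C = within 1σ̂, B = 1σ̂–2σ̂, A = 2σ̂–3σ̂, * = beyond 3σ̂; sign = side of CL): 1:+C, 2:+B, 3:+B, 4:+C, 5:+C, 6:+C, 7:+B, 8:+B, 9:+C, 10:-C, 11:-C, 12:-C, 13:-C, 14:+C, 15:+C
Rule 4 (eight consecutive points on the same side of the centre line) is satisfied at point 8.

rule 4 at point 8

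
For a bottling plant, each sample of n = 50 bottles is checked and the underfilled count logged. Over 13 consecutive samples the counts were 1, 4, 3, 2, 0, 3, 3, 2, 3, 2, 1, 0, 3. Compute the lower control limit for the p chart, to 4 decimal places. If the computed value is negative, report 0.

0.0000

p̄ = Σdᵢ / (k·n) = 27 / (13 × 50) = 0.04154
LCL = p̄ − 3·√(p̄(1−p̄)/n) = 0.04154 − 3 × 0.02822 = -0.04312 → 0 (negative, so LCL = 0)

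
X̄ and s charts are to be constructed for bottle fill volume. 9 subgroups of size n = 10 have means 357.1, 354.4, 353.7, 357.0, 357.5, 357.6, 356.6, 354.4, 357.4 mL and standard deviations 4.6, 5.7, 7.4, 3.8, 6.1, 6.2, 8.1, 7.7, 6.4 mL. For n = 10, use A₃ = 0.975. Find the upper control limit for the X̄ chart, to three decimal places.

X̄̄ = (357.1 + 354.4 + 353.7 + 357.0 + 357.5 + 357.6 + 356.6 + 354.4 + 357.4) / 9 = 356.1889
s̄ = (4.6 + 5.7 + 7.4 + 3.8 + 6.1 + 6.2 + 8.1 + 7.7 + 6.4) / 9 = 6.2222
UCL = X̄̄ + A₃·s̄ = 356.1889 + 0.975 × 6.2222 = 362.2556

362.256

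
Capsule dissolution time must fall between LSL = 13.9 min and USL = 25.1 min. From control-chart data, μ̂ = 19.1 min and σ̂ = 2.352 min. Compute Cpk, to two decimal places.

Cpu = (USL − μ̂) / (3σ̂) = (25.1 − 19.1) / (3 × 2.352) = 0.8503; Cpl = (μ̂ − LSL) / (3σ̂) = (19.1 − 13.9) / (3 × 2.352) = 0.7370; Cpk = min(Cpu, Cpl) = 0.7370

0.74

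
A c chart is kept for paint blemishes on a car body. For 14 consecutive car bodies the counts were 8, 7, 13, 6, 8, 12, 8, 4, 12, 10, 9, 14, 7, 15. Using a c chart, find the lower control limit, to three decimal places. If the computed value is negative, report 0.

c̄ = (8 + 7 + 13 + 6 + 8 + 12 + 8 + 4 + 12 + 10 + 9 + 14 + 7 + 15) / 14 = 133 / 14 = 9.5000
LCL = c̄ − 3√c̄ = 9.5000 − 3 × 3.0822 = 0.2534

0.253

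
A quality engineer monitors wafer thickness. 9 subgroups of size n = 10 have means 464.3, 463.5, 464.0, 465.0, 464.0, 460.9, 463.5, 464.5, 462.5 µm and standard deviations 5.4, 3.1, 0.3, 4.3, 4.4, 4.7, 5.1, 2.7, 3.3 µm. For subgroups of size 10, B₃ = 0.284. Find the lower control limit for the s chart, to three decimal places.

s̄ = (5.4 + 3.1 + 0.3 + 4.3 + 4.4 + 4.7 + 5.1 + 2.7 + 3.3) / 9 = 3.7000
LCL_s = B₃·s̄ = 0.284 × 3.7000 = 1.0508

1.051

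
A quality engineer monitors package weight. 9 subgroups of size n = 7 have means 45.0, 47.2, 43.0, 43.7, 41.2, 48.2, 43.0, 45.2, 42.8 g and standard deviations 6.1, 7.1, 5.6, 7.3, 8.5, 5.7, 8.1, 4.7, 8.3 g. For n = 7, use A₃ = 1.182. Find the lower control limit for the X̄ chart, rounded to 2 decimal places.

36.30

X̄̄ = (45.0 + 47.2 + 43.0 + 43.7 + 41.2 + 48.2 + 43.0 + 45.2 + 42.8) / 9 = 44.3667
s̄ = (6.1 + 7.1 + 5.6 + 7.3 + 8.5 + 5.7 + 8.1 + 4.7 + 8.3) / 9 = 6.8222
LCL = X̄̄ − A₃·s̄ = 44.3667 − 1.182 × 6.8222 = 36.3028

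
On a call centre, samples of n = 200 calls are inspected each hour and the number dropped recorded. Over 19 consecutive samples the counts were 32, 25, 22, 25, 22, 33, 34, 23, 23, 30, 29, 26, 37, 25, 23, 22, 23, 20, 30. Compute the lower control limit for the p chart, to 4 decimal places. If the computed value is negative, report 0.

p̄ = Σdᵢ / (k·n) = 504 / (19 × 200) = 0.13263
LCL = p̄ − 3·√(p̄(1−p̄)/n) = 0.13263 − 3 × 0.02398 = 0.06068

0.0607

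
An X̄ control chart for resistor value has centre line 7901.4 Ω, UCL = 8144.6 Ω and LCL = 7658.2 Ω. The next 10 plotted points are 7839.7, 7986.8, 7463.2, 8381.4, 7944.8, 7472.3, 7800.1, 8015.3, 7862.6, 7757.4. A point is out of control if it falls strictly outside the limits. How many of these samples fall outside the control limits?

3

Compare each point to [7658.2, 8144.6]: sample 3 = 7463.2 < LCL; sample 4 = 8381.4 > UCL; sample 6 = 7472.3 < LCL.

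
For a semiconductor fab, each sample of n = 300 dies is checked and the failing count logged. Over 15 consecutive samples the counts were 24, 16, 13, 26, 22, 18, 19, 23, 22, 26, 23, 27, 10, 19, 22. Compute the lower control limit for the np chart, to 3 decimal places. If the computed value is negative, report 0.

p̄ = Σdᵢ / (k·n) = 310 / (15 × 300) = 0.06889
LCL = np̄ − 3·√(np̄(1−p̄)) = 20.6667 − 3 × 4.3867 = 7.5066

7.507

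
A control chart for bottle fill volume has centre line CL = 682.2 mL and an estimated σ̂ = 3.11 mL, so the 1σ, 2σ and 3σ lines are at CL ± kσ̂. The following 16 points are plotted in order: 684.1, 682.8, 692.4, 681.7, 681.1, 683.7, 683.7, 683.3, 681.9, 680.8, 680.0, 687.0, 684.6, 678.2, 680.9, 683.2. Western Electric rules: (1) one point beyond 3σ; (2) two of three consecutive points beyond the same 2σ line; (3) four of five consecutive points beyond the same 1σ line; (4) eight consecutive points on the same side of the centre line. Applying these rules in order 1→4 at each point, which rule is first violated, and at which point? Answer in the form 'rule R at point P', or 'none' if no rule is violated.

Zone of each point (C = within 1σ̂, B = 1σ̂–2σ̂, A = 2σ̂–3σ̂, * = beyond 3σ̂; sign = side of CL): 1:+C, 2:+C, 3:+*, 4:-C, 5:-C, 6:+C, 7:+C, 8:+C, 9:-C, 10:-C, 11:-C, 12:+B, 13:+C, 14:-B, 15:-C, 16:+C
Rule 1 (one point beyond the 3σ limits) is satisfied at point 3.

rule 1 at point 3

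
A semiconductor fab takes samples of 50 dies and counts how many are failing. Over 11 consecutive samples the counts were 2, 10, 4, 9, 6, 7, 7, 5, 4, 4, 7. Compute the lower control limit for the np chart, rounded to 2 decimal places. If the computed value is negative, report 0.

0.00

p̄ = Σdᵢ / (k·n) = 65 / (11 × 50) = 0.11818
LCL = np̄ − 3·√(np̄(1−p̄)) = 5.9091 − 3 × 2.2827 = -0.9390 → 0 (negative, so LCL = 0)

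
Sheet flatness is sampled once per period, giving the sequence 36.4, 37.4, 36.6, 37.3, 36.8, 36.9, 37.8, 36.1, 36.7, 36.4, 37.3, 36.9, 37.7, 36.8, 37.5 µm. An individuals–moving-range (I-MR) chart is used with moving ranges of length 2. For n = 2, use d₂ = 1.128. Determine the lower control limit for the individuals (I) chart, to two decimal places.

35.02

X̄ = (36.4 + 37.4 + 36.6 + 37.3 + 36.8 + 36.9 + 37.8 + 36.1 + 36.7 + 36.4 + 37.3 + 36.9 + 37.7 + 36.8 + 37.5) / 15 = 36.9733
Moving ranges: 1.0, 0.8, 0.7, 0.5, 0.1, 0.9, 1.7, 0.6, 0.3, 0.9, 0.4, 0.8, 0.9, 0.7; M̄R̄ = 10.3000 / 14 = 0.7357
LCL = X̄ − 3·M̄R̄/d₂ = 36.9733 − 3 × 0.7357 / 1.128 = 35.0166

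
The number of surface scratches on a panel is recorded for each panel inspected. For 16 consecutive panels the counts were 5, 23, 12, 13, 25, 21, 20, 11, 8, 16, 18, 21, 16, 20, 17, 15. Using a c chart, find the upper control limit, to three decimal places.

28.429

c̄ = (5 + 23 + 12 + 13 + 25 + 21 + 20 + 11 + 8 + 16 + 18 + 21 + 16 + 20 + 17 + 15) / 16 = 261 / 16 = 16.3125
UCL = c̄ + 3√c̄ = 16.3125 + 3 × √16.3125 = 16.3125 + 3 × 4.0389 = 28.4291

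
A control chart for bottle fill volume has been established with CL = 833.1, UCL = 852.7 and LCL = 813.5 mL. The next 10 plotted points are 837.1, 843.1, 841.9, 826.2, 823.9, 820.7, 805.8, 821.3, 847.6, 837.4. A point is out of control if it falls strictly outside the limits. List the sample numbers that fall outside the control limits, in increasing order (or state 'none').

Compare each point to [813.5, 852.7]: sample 7 = 805.8 < LCL.

7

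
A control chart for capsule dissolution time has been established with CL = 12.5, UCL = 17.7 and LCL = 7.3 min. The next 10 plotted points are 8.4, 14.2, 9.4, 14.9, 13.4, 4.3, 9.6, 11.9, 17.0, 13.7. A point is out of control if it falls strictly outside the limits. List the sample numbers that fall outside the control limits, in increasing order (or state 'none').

Compare each point to [7.3, 17.7]: sample 6 = 4.3 < LCL.

6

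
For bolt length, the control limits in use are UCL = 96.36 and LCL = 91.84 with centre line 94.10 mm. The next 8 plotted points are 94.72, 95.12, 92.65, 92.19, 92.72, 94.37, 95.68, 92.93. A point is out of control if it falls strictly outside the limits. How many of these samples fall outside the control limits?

All 8 points lie within [91.84, 96.36].

0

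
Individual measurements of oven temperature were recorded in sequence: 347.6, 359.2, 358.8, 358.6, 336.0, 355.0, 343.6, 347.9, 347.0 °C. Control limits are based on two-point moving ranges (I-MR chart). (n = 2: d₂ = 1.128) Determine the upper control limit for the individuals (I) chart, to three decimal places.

373.815

X̄ = (347.6 + 359.2 + 358.8 + 358.6 + 336.0 + 355.0 + 343.6 + 347.9 + 347.0) / 9 = 350.4111
Moving ranges: 11.6, 0.4, 0.2, 22.6, 19.0, 11.4, 4.3, 0.9; M̄R̄ = 70.4000 / 8 = 8.8000
UCL = X̄ + 3·M̄R̄/d₂ = 350.4111 + 3 × 8.8000 / 1.128 = 373.8154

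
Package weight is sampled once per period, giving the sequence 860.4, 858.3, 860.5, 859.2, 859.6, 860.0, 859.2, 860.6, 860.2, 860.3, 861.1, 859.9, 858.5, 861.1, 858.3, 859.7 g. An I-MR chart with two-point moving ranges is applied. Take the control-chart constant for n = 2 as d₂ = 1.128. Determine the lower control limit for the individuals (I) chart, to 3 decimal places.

856.384

X̄ = (860.4 + 858.3 + 860.5 + 859.2 + 859.6 + 860.0 + 859.2 + 860.6 + 860.2 + 860.3 + 861.1 + 859.9 + 858.5 + 861.1 + 858.3 + 859.7) / 16 = 859.8062
Moving ranges: 2.1, 2.2, 1.3, 0.4, 0.4, 0.8, 1.4, 0.4, 0.1, 0.8, 1.2, 1.4, 2.6, 2.8, 1.4; M̄R̄ = 19.3000 / 15 = 1.2867
LCL = X̄ − 3·M̄R̄/d₂ = 859.8062 − 3 × 1.2867 / 1.128 = 856.3843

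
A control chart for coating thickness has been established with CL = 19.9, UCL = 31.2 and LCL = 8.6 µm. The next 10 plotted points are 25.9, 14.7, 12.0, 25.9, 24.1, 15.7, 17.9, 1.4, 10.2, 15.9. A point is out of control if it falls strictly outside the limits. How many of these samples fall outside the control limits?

1

Compare each point to [8.6, 31.2]: sample 8 = 1.4 < LCL.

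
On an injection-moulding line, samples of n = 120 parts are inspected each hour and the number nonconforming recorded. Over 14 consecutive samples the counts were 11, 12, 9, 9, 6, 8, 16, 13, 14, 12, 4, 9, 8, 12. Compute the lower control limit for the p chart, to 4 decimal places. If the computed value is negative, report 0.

p̄ = Σdᵢ / (k·n) = 143 / (14 × 120) = 0.08512
LCL = p̄ − 3·√(p̄(1−p̄)/n) = 0.08512 − 3 × 0.02547 = 0.00870

0.0087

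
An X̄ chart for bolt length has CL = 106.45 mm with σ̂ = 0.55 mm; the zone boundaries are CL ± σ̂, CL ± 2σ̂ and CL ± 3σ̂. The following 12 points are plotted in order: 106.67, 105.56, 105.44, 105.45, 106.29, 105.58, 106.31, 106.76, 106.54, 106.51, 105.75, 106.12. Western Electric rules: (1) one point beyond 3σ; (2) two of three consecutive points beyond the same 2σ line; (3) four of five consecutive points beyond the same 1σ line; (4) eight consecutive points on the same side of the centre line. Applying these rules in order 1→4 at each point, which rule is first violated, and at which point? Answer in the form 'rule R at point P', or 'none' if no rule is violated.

rule 3 at point 6

Zone of each point (C = within 1σ̂, B = 1σ̂–2σ̂, A = 2σ̂–3σ̂, * = beyond 3σ̂; sign = side of CL): 1:+C, 2:-B, 3:-B, 4:-B, 5:-C, 6:-B, 7:-C, 8:+C, 9:+C, 10:+C, 11:-B, 12:-C
Rule 3 (four of five consecutive points beyond the same 1σ limit) is satisfied at point 6.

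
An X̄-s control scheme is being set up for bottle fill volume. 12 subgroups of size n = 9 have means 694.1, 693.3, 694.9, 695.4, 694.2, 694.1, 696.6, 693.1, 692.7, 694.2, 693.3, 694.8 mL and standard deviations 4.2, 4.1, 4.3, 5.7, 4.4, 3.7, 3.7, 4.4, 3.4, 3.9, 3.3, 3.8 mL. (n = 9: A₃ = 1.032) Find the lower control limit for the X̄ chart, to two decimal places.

690.02

X̄̄ = (694.1 + 693.3 + 694.9 + 695.4 + 694.2 + 694.1 + 696.6 + 693.1 + 692.7 + 694.2 + 693.3 + 694.8) / 12 = 694.2250
s̄ = (4.2 + 4.1 + 4.3 + 5.7 + 4.4 + 3.7 + 3.7 + 4.4 + 3.4 + 3.9 + 3.3 + 3.8) / 12 = 4.0750
LCL = X̄̄ − A₃·s̄ = 694.2250 − 1.032 × 4.0750 = 690.0196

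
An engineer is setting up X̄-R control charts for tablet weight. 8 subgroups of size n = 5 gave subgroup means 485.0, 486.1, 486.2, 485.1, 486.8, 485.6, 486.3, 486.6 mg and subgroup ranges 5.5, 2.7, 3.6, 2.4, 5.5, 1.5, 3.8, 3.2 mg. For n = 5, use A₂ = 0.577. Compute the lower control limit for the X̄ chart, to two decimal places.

X̄̄ = (485.0 + 486.1 + 486.2 + 485.1 + 486.8 + 485.6 + 486.3 + 486.6) / 8 = 3887.7000 / 8 = 485.9625
R̄ = (5.5 + 2.7 + 3.6 + 2.4 + 5.5 + 1.5 + 3.8 + 3.2) / 8 = 28.2000 / 8 = 3.5250
LCL = X̄̄ − A₂·R̄ = 485.9625 − 0.577 × 3.5250 = 483.9286

483.93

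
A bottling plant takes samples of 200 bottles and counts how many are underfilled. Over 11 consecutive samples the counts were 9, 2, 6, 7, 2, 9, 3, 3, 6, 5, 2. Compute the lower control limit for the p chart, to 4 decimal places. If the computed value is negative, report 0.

p̄ = Σdᵢ / (k·n) = 54 / (11 × 200) = 0.02455
LCL = p̄ − 3·√(p̄(1−p̄)/n) = 0.02455 − 3 × 0.01094 = -0.00828 → 0 (negative, so LCL = 0)

0.0000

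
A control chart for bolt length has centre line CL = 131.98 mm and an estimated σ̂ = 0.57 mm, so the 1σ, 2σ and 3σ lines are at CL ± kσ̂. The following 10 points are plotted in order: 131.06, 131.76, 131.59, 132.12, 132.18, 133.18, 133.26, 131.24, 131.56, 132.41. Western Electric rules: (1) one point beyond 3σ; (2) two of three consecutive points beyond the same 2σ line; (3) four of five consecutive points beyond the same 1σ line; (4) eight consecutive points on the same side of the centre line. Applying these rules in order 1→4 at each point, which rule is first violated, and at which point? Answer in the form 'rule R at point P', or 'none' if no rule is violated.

Zone of each point (C = within 1σ̂, B = 1σ̂–2σ̂, A = 2σ̂–3σ̂, * = beyond 3σ̂; sign = side of CL): 1:-B, 2:-C, 3:-C, 4:+C, 5:+C, 6:+A, 7:+A, 8:-B, 9:-C, 10:+C
Rule 2 (two of three consecutive points beyond the same 2σ limit) is satisfied at point 7.

rule 2 at point 7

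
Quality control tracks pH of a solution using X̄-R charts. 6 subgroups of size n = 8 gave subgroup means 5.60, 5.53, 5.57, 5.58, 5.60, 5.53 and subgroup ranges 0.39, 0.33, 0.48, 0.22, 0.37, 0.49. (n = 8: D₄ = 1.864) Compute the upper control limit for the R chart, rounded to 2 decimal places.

0.71

R̄ = (0.39 + 0.33 + 0.48 + 0.22 + 0.37 + 0.49) / 6 = 2.2800 / 6 = 0.3800
UCL_R = D₄·R̄ = 1.864 × 0.3800 = 0.7083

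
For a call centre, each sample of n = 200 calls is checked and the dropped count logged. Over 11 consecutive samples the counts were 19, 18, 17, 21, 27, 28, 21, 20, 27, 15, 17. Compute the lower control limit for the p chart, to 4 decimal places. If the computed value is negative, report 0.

0.0396

p̄ = Σdᵢ / (k·n) = 230 / (11 × 200) = 0.10455
LCL = p̄ − 3·√(p̄(1−p̄)/n) = 0.10455 − 3 × 0.02164 = 0.03964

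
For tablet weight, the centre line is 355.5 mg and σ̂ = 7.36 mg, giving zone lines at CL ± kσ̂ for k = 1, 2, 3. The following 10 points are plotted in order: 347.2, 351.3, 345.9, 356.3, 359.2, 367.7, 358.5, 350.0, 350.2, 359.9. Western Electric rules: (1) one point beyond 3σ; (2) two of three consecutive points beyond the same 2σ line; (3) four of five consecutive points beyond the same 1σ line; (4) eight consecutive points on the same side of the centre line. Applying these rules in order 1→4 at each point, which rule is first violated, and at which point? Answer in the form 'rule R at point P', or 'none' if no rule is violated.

Zone of each point (C = within 1σ̂, B = 1σ̂–2σ̂, A = 2σ̂–3σ̂, * = beyond 3σ̂; sign = side of CL): 1:-B, 2:-C, 3:-B, 4:+C, 5:+C, 6:+B, 7:+C, 8:-C, 9:-C, 10:+C
No rule fires across all 10 points.

none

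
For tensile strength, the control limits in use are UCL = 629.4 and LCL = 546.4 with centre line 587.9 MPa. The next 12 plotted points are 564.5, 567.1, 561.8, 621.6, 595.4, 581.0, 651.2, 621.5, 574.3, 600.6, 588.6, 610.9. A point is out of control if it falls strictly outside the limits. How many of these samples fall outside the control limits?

1

Compare each point to [546.4, 629.4]: sample 7 = 651.2 > UCL.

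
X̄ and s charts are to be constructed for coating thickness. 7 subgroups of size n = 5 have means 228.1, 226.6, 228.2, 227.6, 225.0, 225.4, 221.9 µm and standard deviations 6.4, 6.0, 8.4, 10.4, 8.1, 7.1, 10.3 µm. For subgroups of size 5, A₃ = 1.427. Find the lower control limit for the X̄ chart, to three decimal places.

X̄̄ = (228.1 + 226.6 + 228.2 + 227.6 + 225.0 + 225.4 + 221.9) / 7 = 226.1143
s̄ = (6.4 + 6.0 + 8.4 + 10.4 + 8.1 + 7.1 + 10.3) / 7 = 8.1000
LCL = X̄̄ − A₃·s̄ = 226.1143 − 1.427 × 8.1000 = 214.5556

214.556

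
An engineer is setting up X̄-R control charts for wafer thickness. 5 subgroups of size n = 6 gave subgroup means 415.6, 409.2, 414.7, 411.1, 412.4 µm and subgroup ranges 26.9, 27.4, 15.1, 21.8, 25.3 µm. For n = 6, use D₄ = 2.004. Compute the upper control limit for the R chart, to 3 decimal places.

R̄ = (26.9 + 27.4 + 15.1 + 21.8 + 25.3) / 5 = 116.5000 / 5 = 23.3000
UCL_R = D₄·R̄ = 2.004 × 23.3000 = 46.6932

46.693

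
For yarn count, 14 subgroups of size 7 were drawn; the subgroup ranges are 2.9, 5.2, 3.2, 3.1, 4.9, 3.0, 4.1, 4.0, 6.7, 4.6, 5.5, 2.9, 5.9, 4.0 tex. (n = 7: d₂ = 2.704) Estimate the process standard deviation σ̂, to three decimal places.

1.585

R̄ = (2.9 + 5.2 + 3.2 + 3.1 + 4.9 + 3.0 + 4.1 + 4.0 + 6.7 + 4.6 + 5.5 + 2.9 + 5.9 + 4.0) / 14 = 4.2857
σ̂ = R̄ / d₂ = 4.2857 / 2.704 = 1.5850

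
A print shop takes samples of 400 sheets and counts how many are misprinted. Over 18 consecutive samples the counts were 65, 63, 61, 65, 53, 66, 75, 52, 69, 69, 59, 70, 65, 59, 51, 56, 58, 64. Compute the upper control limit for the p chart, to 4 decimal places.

p̄ = Σdᵢ / (k·n) = 1120 / (18 × 400) = 0.15556
UCL = p̄ + 3·√(p̄(1−p̄)/n) = 0.15556 + 3 × √(0.15556×0.84444/400) = 0.15556 + 3 × 0.01812 = 0.20992

0.2099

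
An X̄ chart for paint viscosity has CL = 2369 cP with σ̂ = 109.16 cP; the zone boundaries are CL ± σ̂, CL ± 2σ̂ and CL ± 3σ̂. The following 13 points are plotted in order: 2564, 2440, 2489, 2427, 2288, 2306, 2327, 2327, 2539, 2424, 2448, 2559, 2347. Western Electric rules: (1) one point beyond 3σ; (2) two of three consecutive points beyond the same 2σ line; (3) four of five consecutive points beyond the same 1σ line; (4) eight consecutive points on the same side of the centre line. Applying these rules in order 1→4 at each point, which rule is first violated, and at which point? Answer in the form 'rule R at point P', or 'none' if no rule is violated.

Zone of each point (C = within 1σ̂, B = 1σ̂–2σ̂, A = 2σ̂–3σ̂, * = beyond 3σ̂; sign = side of CL): 1:+B, 2:+C, 3:+B, 4:+C, 5:-C, 6:-C, 7:-C, 8:-C, 9:+B, 10:+C, 11:+C, 12:+B, 13:-C
No rule fires across all 13 points.

none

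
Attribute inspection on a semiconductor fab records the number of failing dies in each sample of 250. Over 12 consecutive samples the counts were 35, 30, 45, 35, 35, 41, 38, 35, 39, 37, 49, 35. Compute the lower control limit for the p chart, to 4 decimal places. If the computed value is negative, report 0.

p̄ = Σdᵢ / (k·n) = 454 / (12 × 250) = 0.15133
LCL = p̄ − 3·√(p̄(1−p̄)/n) = 0.15133 − 3 × 0.02267 = 0.08334

0.0833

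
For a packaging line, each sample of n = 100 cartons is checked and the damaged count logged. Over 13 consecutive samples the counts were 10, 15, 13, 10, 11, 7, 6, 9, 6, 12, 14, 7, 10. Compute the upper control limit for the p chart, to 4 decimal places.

0.1900

p̄ = Σdᵢ / (k·n) = 130 / (13 × 100) = 0.10000
UCL = p̄ + 3·√(p̄(1−p̄)/n) = 0.10000 + 3 × √(0.10000×0.90000/100) = 0.10000 + 3 × 0.03000 = 0.19000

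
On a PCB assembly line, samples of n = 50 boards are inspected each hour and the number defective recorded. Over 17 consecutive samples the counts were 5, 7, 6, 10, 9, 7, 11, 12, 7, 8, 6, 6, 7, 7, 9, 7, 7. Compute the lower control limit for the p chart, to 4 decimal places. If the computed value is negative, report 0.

0.0009

p̄ = Σdᵢ / (k·n) = 131 / (17 × 50) = 0.15412
LCL = p̄ − 3·√(p̄(1−p̄)/n) = 0.15412 − 3 × 0.05106 = 0.00093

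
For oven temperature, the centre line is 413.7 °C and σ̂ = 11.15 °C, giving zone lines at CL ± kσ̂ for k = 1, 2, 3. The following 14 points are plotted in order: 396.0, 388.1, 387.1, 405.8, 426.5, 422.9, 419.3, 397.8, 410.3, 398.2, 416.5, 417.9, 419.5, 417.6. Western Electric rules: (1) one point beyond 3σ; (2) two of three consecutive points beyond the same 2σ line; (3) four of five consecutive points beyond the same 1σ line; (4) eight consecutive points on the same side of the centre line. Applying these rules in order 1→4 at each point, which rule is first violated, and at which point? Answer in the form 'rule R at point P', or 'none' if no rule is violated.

Zone of each point (C = within 1σ̂, B = 1σ̂–2σ̂, A = 2σ̂–3σ̂, * = beyond 3σ̂; sign = side of CL): 1:-B, 2:-A, 3:-A, 4:-C, 5:+B, 6:+C, 7:+C, 8:-B, 9:-C, 10:-B, 11:+C, 12:+C, 13:+C, 14:+C
Rule 2 (two of three consecutive points beyond the same 2σ limit) is satisfied at point 3.

rule 2 at point 3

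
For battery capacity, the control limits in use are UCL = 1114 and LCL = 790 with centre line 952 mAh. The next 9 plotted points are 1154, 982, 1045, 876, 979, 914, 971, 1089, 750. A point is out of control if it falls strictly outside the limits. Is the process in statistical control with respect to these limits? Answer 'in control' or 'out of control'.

Compare each point to [790, 1114]: sample 1 = 1154 > UCL; sample 9 = 750 < LCL.

out of control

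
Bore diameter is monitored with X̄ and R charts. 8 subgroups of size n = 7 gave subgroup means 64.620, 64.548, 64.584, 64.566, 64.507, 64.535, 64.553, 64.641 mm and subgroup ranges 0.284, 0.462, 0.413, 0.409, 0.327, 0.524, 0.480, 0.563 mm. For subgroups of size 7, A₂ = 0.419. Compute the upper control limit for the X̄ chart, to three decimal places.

64.751

X̄̄ = (64.620 + 64.548 + 64.584 + 64.566 + 64.507 + 64.535 + 64.553 + 64.641) / 8 = 516.5540 / 8 = 64.5692
R̄ = (0.284 + 0.462 + 0.413 + 0.409 + 0.327 + 0.524 + 0.480 + 0.563) / 8 = 3.4620 / 8 = 0.4327
UCL = X̄̄ + A₂·R̄ = 64.5692 + 0.419 × 0.4327 = 64.7506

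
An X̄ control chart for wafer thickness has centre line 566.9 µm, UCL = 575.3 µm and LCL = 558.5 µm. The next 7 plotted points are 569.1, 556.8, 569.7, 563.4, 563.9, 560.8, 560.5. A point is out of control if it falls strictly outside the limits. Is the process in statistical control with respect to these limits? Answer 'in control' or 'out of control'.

Compare each point to [558.5, 575.3]: sample 2 = 556.8 < LCL.

out of control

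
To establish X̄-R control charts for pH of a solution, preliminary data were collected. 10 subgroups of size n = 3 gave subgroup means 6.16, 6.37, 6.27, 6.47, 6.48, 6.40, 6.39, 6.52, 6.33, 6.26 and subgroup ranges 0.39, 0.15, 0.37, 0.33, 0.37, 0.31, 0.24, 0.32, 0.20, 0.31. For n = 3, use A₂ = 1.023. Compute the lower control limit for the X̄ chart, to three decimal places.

6.059

X̄̄ = (6.16 + 6.37 + 6.27 + 6.47 + 6.48 + 6.40 + 6.39 + 6.52 + 6.33 + 6.26) / 10 = 63.6500 / 10 = 6.3650
R̄ = (0.39 + 0.15 + 0.37 + 0.33 + 0.37 + 0.31 + 0.24 + 0.32 + 0.20 + 0.31) / 10 = 2.9900 / 10 = 0.2990
LCL = X̄̄ − A₂·R̄ = 6.3650 − 1.023 × 0.2990 = 6.0591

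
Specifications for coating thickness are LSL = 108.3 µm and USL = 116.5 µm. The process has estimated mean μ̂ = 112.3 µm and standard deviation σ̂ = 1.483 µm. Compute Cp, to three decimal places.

0.922

Cp = (USL − LSL) / (6σ̂) = (116.5 − 108.3) / (6 × 1.483) = 8.2000 / 8.8980 = 0.9216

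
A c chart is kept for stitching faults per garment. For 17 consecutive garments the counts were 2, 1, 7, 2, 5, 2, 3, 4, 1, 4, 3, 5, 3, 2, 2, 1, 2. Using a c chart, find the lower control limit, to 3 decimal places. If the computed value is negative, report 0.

0.000

c̄ = (2 + 1 + 7 + 2 + 5 + 2 + 3 + 4 + 1 + 4 + 3 + 5 + 3 + 2 + 2 + 1 + 2) / 17 = 49 / 17 = 2.8824
LCL = c̄ − 3√c̄ = 2.8824 − 3 × 1.6977 = -2.2109 → 0 (cannot be negative)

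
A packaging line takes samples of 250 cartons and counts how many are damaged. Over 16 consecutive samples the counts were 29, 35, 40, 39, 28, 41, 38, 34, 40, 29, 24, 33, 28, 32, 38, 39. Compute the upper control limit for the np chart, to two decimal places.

p̄ = Σdᵢ / (k·n) = 547 / (16 × 250) = 0.13675
UCL = np̄ + 3·√(np̄(1−p̄)) = 34.1875 + 3 × √(34.1875×0.86325) = 34.1875 + 3 × 5.4325 = 50.4851

50.49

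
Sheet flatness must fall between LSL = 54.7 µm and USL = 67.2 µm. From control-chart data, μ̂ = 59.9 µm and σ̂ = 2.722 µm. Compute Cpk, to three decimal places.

Cpu = (USL − μ̂) / (3σ̂) = (67.2 − 59.9) / (3 × 2.722) = 0.8940; Cpl = (μ̂ − LSL) / (3σ̂) = (59.9 − 54.7) / (3 × 2.722) = 0.6368; Cpk = min(Cpu, Cpl) = 0.6368

0.637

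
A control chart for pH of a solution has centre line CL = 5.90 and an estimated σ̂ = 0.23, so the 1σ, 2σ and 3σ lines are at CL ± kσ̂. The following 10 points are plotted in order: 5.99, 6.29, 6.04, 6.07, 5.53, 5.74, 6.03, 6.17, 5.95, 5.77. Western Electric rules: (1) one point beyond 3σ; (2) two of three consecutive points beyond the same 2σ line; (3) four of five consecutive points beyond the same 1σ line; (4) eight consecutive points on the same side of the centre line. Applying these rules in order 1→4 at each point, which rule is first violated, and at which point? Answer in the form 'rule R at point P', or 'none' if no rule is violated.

Zone of each point (C = within 1σ̂, B = 1σ̂–2σ̂, A = 2σ̂–3σ̂, * = beyond 3σ̂; sign = side of CL): 1:+C, 2:+B, 3:+C, 4:+C, 5:-B, 6:-C, 7:+C, 8:+B, 9:+C, 10:-C
No rule fires across all 10 points.

none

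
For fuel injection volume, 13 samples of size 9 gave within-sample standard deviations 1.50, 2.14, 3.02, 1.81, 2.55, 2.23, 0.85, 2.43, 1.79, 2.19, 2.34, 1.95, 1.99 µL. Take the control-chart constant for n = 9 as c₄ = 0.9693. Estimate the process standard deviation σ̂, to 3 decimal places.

s̄ = (1.50 + 2.14 + 3.02 + 1.81 + 2.55 + 2.23 + 0.85 + 2.43 + 1.79 + 2.19 + 2.34 + 1.95 + 1.99) / 13 = 2.0608
σ̂ = s̄ / c₄ = 2.0608 / 0.9693 = 2.1260

2.126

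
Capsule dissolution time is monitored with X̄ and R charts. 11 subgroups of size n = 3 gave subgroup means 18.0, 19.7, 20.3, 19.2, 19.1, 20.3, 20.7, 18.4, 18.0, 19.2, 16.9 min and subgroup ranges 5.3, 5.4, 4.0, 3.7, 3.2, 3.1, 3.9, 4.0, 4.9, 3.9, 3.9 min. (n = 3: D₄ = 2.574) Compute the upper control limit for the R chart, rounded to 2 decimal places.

R̄ = (5.3 + 5.4 + 4.0 + 3.7 + 3.2 + 3.1 + 3.9 + 4.0 + 4.9 + 3.9 + 3.9) / 11 = 45.3000 / 11 = 4.1182
UCL_R = D₄·R̄ = 2.574 × 4.1182 = 10.6002

10.60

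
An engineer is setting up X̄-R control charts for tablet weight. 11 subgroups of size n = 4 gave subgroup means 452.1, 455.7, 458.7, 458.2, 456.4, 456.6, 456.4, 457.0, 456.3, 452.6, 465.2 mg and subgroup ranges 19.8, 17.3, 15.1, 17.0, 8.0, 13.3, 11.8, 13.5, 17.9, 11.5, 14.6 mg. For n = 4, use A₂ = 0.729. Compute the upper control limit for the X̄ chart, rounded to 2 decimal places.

467.43

X̄̄ = (452.1 + 455.7 + 458.7 + 458.2 + 456.4 + 456.6 + 456.4 + 457.0 + 456.3 + 452.6 + 465.2) / 11 = 5025.2000 / 11 = 456.8364
R̄ = (19.8 + 17.3 + 15.1 + 17.0 + 8.0 + 13.3 + 11.8 + 13.5 + 17.9 + 11.5 + 14.6) / 11 = 159.8000 / 11 = 14.5273
UCL = X̄̄ + A₂·R̄ = 456.8364 + 0.729 × 14.5273 = 467.4267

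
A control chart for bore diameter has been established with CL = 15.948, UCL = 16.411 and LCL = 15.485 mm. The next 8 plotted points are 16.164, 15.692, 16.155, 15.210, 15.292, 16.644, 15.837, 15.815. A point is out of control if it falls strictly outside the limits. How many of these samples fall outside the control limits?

Compare each point to [15.485, 16.411]: sample 4 = 15.210 < LCL; sample 5 = 15.292 < LCL; sample 6 = 16.644 > UCL.

3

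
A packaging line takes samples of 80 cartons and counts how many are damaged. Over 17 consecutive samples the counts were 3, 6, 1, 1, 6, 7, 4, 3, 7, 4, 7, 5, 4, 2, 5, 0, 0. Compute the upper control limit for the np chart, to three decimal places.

p̄ = Σdᵢ / (k·n) = 65 / (17 × 80) = 0.04779
UCL = np̄ + 3·√(np̄(1−p̄)) = 3.8235 + 3 × √(3.8235×0.95221) = 3.8235 + 3 × 1.9081 = 9.5478

9.548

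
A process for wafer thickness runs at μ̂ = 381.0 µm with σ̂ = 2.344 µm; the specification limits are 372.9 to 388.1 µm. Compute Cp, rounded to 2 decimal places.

1.08

Cp = (USL − LSL) / (6σ̂) = (388.1 − 372.9) / (6 × 2.344) = 15.2000 / 14.0640 = 1.0808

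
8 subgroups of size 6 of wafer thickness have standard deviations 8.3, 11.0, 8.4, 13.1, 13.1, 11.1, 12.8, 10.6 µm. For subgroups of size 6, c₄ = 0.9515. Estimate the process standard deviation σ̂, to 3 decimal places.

s̄ = (8.3 + 11.0 + 8.4 + 13.1 + 13.1 + 11.1 + 12.8 + 10.6) / 8 = 11.0500
σ̂ = s̄ / c₄ = 11.0500 / 0.9515 = 11.6132

11.613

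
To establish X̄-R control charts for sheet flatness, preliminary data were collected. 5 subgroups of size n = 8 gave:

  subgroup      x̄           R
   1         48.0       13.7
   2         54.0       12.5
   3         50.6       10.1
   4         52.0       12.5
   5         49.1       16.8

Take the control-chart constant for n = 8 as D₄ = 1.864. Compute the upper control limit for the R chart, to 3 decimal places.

24.456

R̄ = (13.7 + 12.5 + 10.1 + 12.5 + 16.8) / 5 = 65.6000 / 5 = 13.1200
UCL_R = D₄·R̄ = 1.864 × 13.1200 = 24.4557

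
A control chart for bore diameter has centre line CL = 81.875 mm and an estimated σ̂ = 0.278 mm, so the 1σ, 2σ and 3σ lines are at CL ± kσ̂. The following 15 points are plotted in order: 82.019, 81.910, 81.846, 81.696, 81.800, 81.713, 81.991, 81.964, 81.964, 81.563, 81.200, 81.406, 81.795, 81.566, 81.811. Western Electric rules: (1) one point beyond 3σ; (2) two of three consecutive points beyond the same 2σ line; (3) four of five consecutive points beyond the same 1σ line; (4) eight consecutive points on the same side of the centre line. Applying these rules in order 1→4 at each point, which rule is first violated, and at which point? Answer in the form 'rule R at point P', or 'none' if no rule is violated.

rule 3 at point 14

Zone of each point (C = within 1σ̂, B = 1σ̂–2σ̂, A = 2σ̂–3σ̂, * = beyond 3σ̂; sign = side of CL): 1:+C, 2:+C, 3:-C, 4:-C, 5:-C, 6:-C, 7:+C, 8:+C, 9:+C, 10:-B, 11:-A, 12:-B, 13:-C, 14:-B, 15:-C
Rule 3 (four of five consecutive points beyond the same 1σ limit) is satisfied at point 14.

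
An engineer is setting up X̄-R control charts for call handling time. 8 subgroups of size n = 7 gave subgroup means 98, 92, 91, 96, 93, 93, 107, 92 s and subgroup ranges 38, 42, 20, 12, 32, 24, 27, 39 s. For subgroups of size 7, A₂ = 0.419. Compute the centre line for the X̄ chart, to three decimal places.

95.250

X̄̄ = (98 + 92 + 91 + 96 + 93 + 93 + 107 + 92) / 8 = 762.0000 / 8 = 95.2500
CL = X̄̄ = 95.2500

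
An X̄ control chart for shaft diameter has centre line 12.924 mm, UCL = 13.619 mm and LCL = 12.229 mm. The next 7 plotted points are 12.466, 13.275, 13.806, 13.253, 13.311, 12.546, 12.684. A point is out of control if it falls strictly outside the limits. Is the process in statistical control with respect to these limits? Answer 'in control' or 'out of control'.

Compare each point to [12.229, 13.619]: sample 3 = 13.806 > UCL.

out of control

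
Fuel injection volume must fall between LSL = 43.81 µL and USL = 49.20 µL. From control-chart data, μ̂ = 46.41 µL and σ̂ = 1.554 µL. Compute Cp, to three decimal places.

Cp = (USL − LSL) / (6σ̂) = (49.20 − 43.81) / (6 × 1.554) = 5.3900 / 9.3240 = 0.5781

0.578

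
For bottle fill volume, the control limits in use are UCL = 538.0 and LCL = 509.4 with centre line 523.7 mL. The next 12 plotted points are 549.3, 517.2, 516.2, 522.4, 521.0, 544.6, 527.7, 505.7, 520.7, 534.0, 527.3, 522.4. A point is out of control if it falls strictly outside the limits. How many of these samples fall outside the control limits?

3

Compare each point to [509.4, 538.0]: sample 1 = 549.3 > UCL; sample 6 = 544.6 > UCL; sample 8 = 505.7 < LCL.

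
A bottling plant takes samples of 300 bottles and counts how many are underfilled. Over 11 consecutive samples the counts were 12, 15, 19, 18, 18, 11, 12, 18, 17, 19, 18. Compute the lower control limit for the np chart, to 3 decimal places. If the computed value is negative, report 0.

p̄ = Σdᵢ / (k·n) = 177 / (11 × 300) = 0.05364
LCL = np̄ − 3·√(np̄(1−p̄)) = 16.0909 − 3 × 3.9023 = 4.3840

4.384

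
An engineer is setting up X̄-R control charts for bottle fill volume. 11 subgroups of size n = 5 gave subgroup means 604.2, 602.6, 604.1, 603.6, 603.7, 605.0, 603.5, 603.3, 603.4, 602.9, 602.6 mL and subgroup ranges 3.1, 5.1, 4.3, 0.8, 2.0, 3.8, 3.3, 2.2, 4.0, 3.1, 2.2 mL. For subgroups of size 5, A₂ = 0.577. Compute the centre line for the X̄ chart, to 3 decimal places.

603.536

X̄̄ = (604.2 + 602.6 + 604.1 + 603.6 + 603.7 + 605.0 + 603.5 + 603.3 + 603.4 + 602.9 + 602.6) / 11 = 6638.9000 / 11 = 603.5364
CL = X̄̄ = 603.5364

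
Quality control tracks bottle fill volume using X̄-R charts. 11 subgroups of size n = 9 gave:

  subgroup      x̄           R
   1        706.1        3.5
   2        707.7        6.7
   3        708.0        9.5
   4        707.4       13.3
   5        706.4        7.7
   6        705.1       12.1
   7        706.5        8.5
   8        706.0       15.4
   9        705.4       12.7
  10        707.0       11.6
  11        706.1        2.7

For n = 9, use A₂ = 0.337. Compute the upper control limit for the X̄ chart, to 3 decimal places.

X̄̄ = (706.1 + 707.7 + 708.0 + 707.4 + 706.4 + 705.1 + 706.5 + 706.0 + 705.4 + 707.0 + 706.1) / 11 = 7771.7000 / 11 = 706.5182
R̄ = (3.5 + 6.7 + 9.5 + 13.3 + 7.7 + 12.1 + 8.5 + 15.4 + 12.7 + 11.6 + 2.7) / 11 = 103.7000 / 11 = 9.4273
UCL = X̄̄ + A₂·R̄ = 706.5182 + 0.337 × 9.4273 = 709.6952

709.695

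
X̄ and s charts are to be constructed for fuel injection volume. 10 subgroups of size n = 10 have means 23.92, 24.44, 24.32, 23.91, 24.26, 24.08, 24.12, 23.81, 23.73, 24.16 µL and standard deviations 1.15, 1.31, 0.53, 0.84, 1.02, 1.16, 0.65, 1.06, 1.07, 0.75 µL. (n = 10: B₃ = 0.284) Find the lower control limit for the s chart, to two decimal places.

s̄ = (1.15 + 1.31 + 0.53 + 0.84 + 1.02 + 1.16 + 0.65 + 1.06 + 1.07 + 0.75) / 10 = 0.9540
LCL_s = B₃·s̄ = 0.284 × 0.9540 = 0.2709

0.27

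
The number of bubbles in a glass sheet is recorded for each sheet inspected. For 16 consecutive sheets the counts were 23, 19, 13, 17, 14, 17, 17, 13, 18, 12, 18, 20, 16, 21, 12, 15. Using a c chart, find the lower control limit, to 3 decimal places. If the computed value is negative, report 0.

4.353

c̄ = (23 + 19 + 13 + 17 + 14 + 17 + 17 + 13 + 18 + 12 + 18 + 20 + 16 + 21 + 12 + 15) / 16 = 265 / 16 = 16.5625
LCL = c̄ − 3√c̄ = 16.5625 − 3 × 4.0697 = 4.3534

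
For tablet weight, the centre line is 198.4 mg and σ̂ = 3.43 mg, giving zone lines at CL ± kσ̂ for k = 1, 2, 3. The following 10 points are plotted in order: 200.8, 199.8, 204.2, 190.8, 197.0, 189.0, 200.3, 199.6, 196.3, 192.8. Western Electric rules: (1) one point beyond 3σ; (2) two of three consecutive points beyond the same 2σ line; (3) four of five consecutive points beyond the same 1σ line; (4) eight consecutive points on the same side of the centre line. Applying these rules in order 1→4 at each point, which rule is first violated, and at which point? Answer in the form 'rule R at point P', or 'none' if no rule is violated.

Zone of each point (C = within 1σ̂, B = 1σ̂–2σ̂, A = 2σ̂–3σ̂, * = beyond 3σ̂; sign = side of CL): 1:+C, 2:+C, 3:+B, 4:-A, 5:-C, 6:-A, 7:+C, 8:+C, 9:-C, 10:-B
Rule 2 (two of three consecutive points beyond the same 2σ limit) is satisfied at point 6.

rule 2 at point 6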